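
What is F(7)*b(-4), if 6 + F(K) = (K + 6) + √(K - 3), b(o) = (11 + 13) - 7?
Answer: 153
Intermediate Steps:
b(o) = 17 (b(o) = 24 - 7 = 17)
F(K) = K + √(-3 + K) (F(K) = -6 + ((K + 6) + √(K - 3)) = -6 + ((6 + K) + √(-3 + K)) = -6 + (6 + K + √(-3 + K)) = K + √(-3 + K))
F(7)*b(-4) = (7 + √(-3 + 7))*17 = (7 + √4)*17 = (7 + 2)*17 = 9*17 = 153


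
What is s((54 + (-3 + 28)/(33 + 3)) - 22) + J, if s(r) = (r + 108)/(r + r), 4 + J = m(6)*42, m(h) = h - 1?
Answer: 489989/2354 ≈ 208.15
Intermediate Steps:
m(h) = -1 + h
J = 206 (J = -4 + (-1 + 6)*42 = -4 + 5*42 = -4 + 210 = 206)
s(r) = (108 + r)/(2*r) (s(r) = (108 + r)/((2*r)) = (108 + r)*(1/(2*r)) = (108 + r)/(2*r))
s((54 + (-3 + 28)/(33 + 3)) - 22) + J = (108 + ((54 + (-3 + 28)/(33 + 3)) - 22))/(2*((54 + (-3 + 28)/(33 + 3)) - 22)) + 206 = (108 + ((54 + 25/36) - 22))/(2*((54 + 25/36) - 22)) + 206 = (108 + (1969/36 - 22))/(2*(1969/36 - 22)) + 206 = (108 + 1177/36)/(2*(1177/36)) + 206 = (½)*(36/1177)*(5065/36) + 206 = 5065/2354 + 206 = 489989/2354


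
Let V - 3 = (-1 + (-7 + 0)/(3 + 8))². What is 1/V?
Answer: 121/687 ≈ 0.17613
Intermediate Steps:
V = 687/121 (V = 3 + (-1 + (-7 + 0)/(3 + 8))² = 3 + (-1 - 7/11)² = 3 + (-18/11)² = 3 + 324/121 = 687/121 ≈ 5.6777)
1/V = 1/(687/121) = 121/687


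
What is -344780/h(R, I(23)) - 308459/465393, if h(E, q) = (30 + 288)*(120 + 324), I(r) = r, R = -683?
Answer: -320770663/103317246 ≈ -3.1047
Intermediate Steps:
h(E, q) = 141192 (h(E, q) = 318*444 = 141192)
-344780/h(R, I(23)) - 308459/465393 = -344780/141192 - 308459/465393 = -344780*1/141192 - 308459*1/465393 = -86195/35298 - 308459/465393 = -320770663/103317246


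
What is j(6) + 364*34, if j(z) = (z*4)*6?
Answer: 12520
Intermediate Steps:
j(z) = 24*z (j(z) = (4*z)*6 = 24*z)
j(6) + 364*34 = 24*6 + 364*34 = 144 + 12376 = 12520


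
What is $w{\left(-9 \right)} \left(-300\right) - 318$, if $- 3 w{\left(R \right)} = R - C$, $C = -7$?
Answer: $-518$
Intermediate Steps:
$w{\left(R \right)} = - \frac{7}{3} - \frac{R}{3}$ ($w{\left(R \right)} = - \frac{R - -7}{3} = - \frac{R + 7}{3} = - \frac{7 + R}{3} = - \frac{7}{3} - \frac{R}{3}$)
$w{\left(-9 \right)} \left(-300\right) - 318 = \left(- \frac{7}{3} - -3\right) \left(-300\right) - 318 = \left(- \frac{7}{3} + 3\right) \left(-300\right) - 318 = \frac{2}{3} \left(-300\right) - 318 = -200 - 318 = -518$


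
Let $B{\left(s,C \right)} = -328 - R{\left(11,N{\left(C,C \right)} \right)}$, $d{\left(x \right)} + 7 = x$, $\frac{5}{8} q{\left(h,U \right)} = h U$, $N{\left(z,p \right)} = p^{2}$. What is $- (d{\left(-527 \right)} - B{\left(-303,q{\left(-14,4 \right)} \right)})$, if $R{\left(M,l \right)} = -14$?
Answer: $220$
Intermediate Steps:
$q{\left(h,U \right)} = \frac{8 U h}{5}$ ($q{\left(h,U \right)} = \frac{8 h U}{5} = \frac{8 U h}{5}$)
$d{\left(x \right)} = -7 + x$
$B{\left(s,C \right)} = -314$ ($B{\left(s,C \right)} = -328 - -14 = -328 + 14 = -314$)
$- (d{\left(-527 \right)} - B{\left(-303,q{\left(-14,4 \right)} \right)}) = - (\left(-7 - 527\right) - -314) = - (-534 + 314) = \left(-1\right) \left(-220\right) = 220$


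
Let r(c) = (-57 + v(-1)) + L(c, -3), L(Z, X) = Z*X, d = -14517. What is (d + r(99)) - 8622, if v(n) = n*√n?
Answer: -23493 - I ≈ -23493.0 - 1.0*I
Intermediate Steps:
v(n) = n^(3/2)
L(Z, X) = X*Z
r(c) = -57 - I - 3*c (r(c) = (-57 + (-1)^(3/2)) - 3*c = (-57 - I) - 3*c = -57 - I - 3*c)
(d + r(99)) - 8622 = (-14517 + (-57 - I - 3*99)) - 8622 = (-14517 + (-57 - I - 297)) - 8622 = (-14517 + (-354 - I)) - 8622 = (-14871 - I) - 8622 = -23493 - I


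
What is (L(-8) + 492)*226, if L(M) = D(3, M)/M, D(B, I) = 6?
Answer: 222045/2 ≈ 1.1102e+5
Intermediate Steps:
L(M) = 6/M
(L(-8) + 492)*226 = (6/(-8) + 492)*226 = (6*(-1/8) + 492)*226 = (-3/4 + 492)*226 = (1965/4)*226 = 222045/2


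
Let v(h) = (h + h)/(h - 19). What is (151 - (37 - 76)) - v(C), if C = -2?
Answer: 3986/21 ≈ 189.81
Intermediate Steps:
v(h) = 2*h/(-19 + h) (v(h) = (2*h)/(-19 + h) = 2*h/(-19 + h))
(151 - (37 - 76)) - v(C) = (151 - (37 - 76)) - 2*(-2)/(-19 - 2) = (151 - 1*(-39)) - 2*(-2)/(-21) = (151 + 39) - 2*(-2)*(-1)/21 = 190 - 1*4/21 = 190 - 4/21 = 3986/21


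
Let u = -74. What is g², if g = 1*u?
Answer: 5476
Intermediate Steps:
g = -74 (g = 1*(-74) = -74)
g² = (-74)² = 5476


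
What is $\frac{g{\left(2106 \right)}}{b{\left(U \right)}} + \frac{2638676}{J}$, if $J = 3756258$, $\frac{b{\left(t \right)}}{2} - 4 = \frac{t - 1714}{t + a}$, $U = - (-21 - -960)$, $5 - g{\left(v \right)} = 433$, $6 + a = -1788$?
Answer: $- \frac{98229370588}{2319489315} \approx -42.35$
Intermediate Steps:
$a = -1794$ ($a = -6 - 1788 = -1794$)
$g{\left(v \right)} = -428$ ($g{\left(v \right)} = 5 - 433 = -428$)
$U = -939$ ($U = - (-21 + 960) = \left(-1\right) 939 = -939$)
$b{\left(t \right)} = 8 + \frac{2 \left(-1714 + t\right)}{-1794 + t}$ ($b{\left(t \right)} = 8 + 2 \frac{t - 1714}{t - 1794} = 8 + 2 \frac{-1714 + t}{-1794 + t} = 8 + \frac{2 \left(-1714 + t\right)}{-1794 + t}$)
$\frac{g{\left(2106 \right)}}{b{\left(U \right)}} + \frac{2638676}{J} = - \frac{428}{10 \frac{1}{-1794 - 939} \left(-1778 - 939\right)} + \frac{2638676}{3756258} = - \frac{428}{10 \frac{1}{-2733} \left(-2717\right)} + 2638676 \cdot \frac{1}{3756258} = - \frac{428}{10 \left(- \frac{1}{2733}\right) \left(-2717\right)} + \frac{1319338}{1878129} = - \frac{428}{\frac{27170}{2733}} + \frac{1319338}{1878129} = \left(-428\right) \frac{2733}{27170} + \frac{1319338}{1878129} = - \frac{584862}{13585} + \frac{1319338}{1878129} = - \frac{98229370588}{2319489315}$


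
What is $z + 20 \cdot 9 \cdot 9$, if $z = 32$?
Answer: $1652$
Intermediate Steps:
$z + 20 \cdot 9 \cdot 9 = 32 + 20 \cdot 9 \cdot 9 = 32 + 20 \cdot 81 = 32 + 1620 = 1652$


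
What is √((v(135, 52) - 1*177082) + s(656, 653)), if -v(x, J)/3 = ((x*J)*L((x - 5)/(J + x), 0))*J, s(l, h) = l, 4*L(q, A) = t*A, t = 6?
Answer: I*√176426 ≈ 420.03*I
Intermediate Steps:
L(q, A) = 3*A/2 (L(q, A) = (6*A)/4 = 3*A/2)
v(x, J) = 0 (v(x, J) = -3*(x*J)*((3/2)*0)*J = -3*(J*x)*0*J = -0*J = -3*0 = 0)
√((v(135, 52) - 1*177082) + s(656, 653)) = √((0 - 1*177082) + 656) = √((0 - 177082) + 656) = √(-177082 + 656) = √(-176426) = I*√176426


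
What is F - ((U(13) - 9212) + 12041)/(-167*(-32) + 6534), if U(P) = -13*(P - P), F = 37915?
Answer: 450351541/11878 ≈ 37915.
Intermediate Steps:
U(P) = 0 (U(P) = -13*0 = 0)
F - ((U(13) - 9212) + 12041)/(-167*(-32) + 6534) = 37915 - ((0 - 9212) + 12041)/(-167*(-32) + 6534) = 37915 - (-9212 + 12041)/(5344 + 6534) = 37915 - 2829/11878 = 450351541/11878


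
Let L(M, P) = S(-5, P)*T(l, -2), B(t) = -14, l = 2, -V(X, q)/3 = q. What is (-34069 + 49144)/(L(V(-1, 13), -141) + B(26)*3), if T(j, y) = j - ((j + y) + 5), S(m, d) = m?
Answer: -1675/3 ≈ -558.33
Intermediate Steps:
V(X, q) = -3*q
T(j, y) = -5 - y (T(j, y) = j - (5 + j + y) = j + (-5 - j - y) = -5 - y)
L(M, P) = 15 (L(M, P) = -5*(-5 - 1*(-2)) = -5*(-5 + 2) = -5*(-3) = 15)
(-34069 + 49144)/(L(V(-1, 13), -141) + B(26)*3) = (-34069 + 49144)/(15 - 14*3) = 15075/(15 - 42) = 15075/(-27) = 15075*(-1/27) = -1675/3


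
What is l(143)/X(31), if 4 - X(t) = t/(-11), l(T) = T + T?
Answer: 3146/75 ≈ 41.947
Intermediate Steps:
l(T) = 2*T
X(t) = 4 + t/11 (X(t) = 4 - t/(-11) = 4 - t*(-1)/11 = 4 - (-1)*t/11 = 4 + t/11)
l(143)/X(31) = (2*143)/(4 + (1/11)*31) = 286/(4 + 31/11) = 286/(75/11) = 286*(11/75) = 3146/75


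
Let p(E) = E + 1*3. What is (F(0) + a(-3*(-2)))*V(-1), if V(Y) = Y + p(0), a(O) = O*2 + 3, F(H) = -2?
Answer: 26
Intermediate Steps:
p(E) = 3 + E (p(E) = E + 3 = 3 + E)
a(O) = 3 + 2*O (a(O) = 2*O + 3 = 3 + 2*O)
V(Y) = 3 + Y (V(Y) = Y + (3 + 0) = Y + 3 = 3 + Y)
(F(0) + a(-3*(-2)))*V(-1) = (-2 + (3 + 2*(-3*(-2))))*(3 - 1) = (-2 + (3 + 2*6))*2 = (-2 + (3 + 12))*2 = (-2 + 15)*2 = 13*2 = 26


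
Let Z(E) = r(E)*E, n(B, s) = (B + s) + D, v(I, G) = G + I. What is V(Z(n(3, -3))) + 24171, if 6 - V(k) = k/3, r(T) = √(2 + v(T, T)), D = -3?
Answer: 24177 + 2*I ≈ 24177.0 + 2.0*I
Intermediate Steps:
n(B, s) = -3 + B + s (n(B, s) = (B + s) - 3 = -3 + B + s)
r(T) = √(2 + 2*T) (r(T) = √(2 + (T + T)) = √(2 + 2*T))
Z(E) = E*√(2 + 2*E) (Z(E) = √(2 + 2*E)*E = E*√(2 + 2*E))
V(k) = 6 - k/3
V(Z(n(3, -3))) + 24171 = (6 - (-3 + 3 - 3)*√(2 + 2*(-3 + 3 - 3))/3) + 24171 = (6 - (-1)*√(2 + 2*(-3))) + 24171 = (6 - (-1)*√(2 - 6)) + 24171 = (6 - (-1)*√(-4)) + 24171 = (6 - (-1)*2*I) + 24171 = (6 - (-2)*I) + 24171 = (6 + 2*I) + 24171 = 24177 + 2*I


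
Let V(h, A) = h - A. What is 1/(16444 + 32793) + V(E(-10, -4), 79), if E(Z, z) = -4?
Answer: -4086670/49237 ≈ -83.000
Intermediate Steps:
1/(16444 + 32793) + V(E(-10, -4), 79) = 1/(16444 + 32793) + (-4 - 1*79) = 1/49237 + (-4 - 79) = 1/49237 - 83 = -4086670/49237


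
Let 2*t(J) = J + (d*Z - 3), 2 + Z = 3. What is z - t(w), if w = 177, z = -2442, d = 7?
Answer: -5065/2 ≈ -2532.5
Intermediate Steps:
Z = 1 (Z = -2 + 3 = 1)
t(J) = 2 + J/2 (t(J) = (J + (7*1 - 3))/2 = (J + (7 - 3))/2 = (J + 4)/2 = (4 + J)/2 = 2 + J/2)
z - t(w) = -2442 - (2 + (1/2)*177) = -2442 - (2 + 177/2) = -2442 - 1*181/2 = -2442 - 181/2 = -5065/2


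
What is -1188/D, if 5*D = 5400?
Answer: -11/10 ≈ -1.1000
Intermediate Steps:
D = 1080 (D = (⅕)*5400 = 1080)
-1188/D = -1188/1080 = -1188*1/1080 = -11/10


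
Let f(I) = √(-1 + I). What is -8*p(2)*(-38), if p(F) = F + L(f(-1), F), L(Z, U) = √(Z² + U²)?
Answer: 608 + 304*√2 ≈ 1037.9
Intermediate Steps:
L(Z, U) = √(U² + Z²)
p(F) = F + √(-2 + F²) (p(F) = F + √(F² + (√(-1 - 1))²) = F + √(F² + (√(-2))²) = F + √(F² + (I*√2)²) = F + √(F² - 2) = F + √(-2 + F²))
-8*p(2)*(-38) = -8*(2 + √(-2 + 2²))*(-38) = -8*(2 + √(-2 + 4))*(-38) = -8*(2 + √2)*(-38) = (-16 - 8*√2)*(-38) = 608 + 304*√2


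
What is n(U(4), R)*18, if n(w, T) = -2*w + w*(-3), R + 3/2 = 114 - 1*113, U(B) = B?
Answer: -360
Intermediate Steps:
R = -½ (R = -3/2 + (114 - 1*113) = -3/2 + (114 - 113) = -3/2 + 1 = -½ ≈ -0.50000)
n(w, T) = -5*w (n(w, T) = -2*w - 3*w = -5*w)
n(U(4), R)*18 = -5*4*18 = -20*18 = -360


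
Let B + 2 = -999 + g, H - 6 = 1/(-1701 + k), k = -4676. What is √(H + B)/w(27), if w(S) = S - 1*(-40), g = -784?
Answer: 2*I*√18086262467/427259 ≈ 0.62953*I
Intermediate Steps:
w(S) = 40 + S (w(S) = S + 40 = 40 + S)
H = 38261/6377 (H = 6 + 1/(-1701 - 4676) = 6 + 1/(-6377) = 6 - 1/6377 = 38261/6377 ≈ 5.9998)
B = -1785 (B = -2 + (-999 - 784) = -2 - 1783 = -1785)
√(H + B)/w(27) = √(38261/6377 - 1785)/(40 + 27) = √(-11344684/6377)/67 = (2*I*√18086262467/6377)*(1/67) = 2*I*√18086262467/427259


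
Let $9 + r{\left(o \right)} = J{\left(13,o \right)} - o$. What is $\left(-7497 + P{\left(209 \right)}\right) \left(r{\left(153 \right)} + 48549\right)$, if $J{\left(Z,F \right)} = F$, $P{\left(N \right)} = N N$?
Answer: $1756371360$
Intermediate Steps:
$P{\left(N \right)} = N^{2}$
$r{\left(o \right)} = -9$ ($r{\left(o \right)} = -9 + \left(o - o\right) = -9 + 0 = -9$)
$\left(-7497 + P{\left(209 \right)}\right) \left(r{\left(153 \right)} + 48549\right) = \left(-7497 + 209^{2}\right) \left(-9 + 48549\right) = \left(-7497 + 43681\right) 48540 = 36184 \cdot 48540 = 1756371360$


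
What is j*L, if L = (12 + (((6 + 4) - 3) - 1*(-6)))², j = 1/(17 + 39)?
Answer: 625/56 ≈ 11.161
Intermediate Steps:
j = 1/56 ≈ 0.017857
L = 625 (L = (12 + ((10 - 3) + 6))² = (12 + (7 + 6))² = (12 + 13)² = 25² = 625)
j*L = (1/56)*625 = 625/56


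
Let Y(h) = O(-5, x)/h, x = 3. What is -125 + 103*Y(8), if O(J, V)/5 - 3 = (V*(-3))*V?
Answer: -1670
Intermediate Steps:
O(J, V) = 15 - 15*V² (O(J, V) = 15 + 5*((V*(-3))*V) = 15 + 5*((-3*V)*V) = 15 + 5*(-3*V²) = 15 - 15*V²)
Y(h) = -120/h (Y(h) = (15 - 15*3²)/h = (15 - 15*9)/h = (15 - 135)/h = -120/h)
-125 + 103*Y(8) = -125 + 103*(-120/8) = -125 + 103*(-120*⅛) = -125 + 103*(-15) = -125 - 1545 = -1670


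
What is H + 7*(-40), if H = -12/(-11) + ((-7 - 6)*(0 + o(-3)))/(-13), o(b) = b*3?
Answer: -3167/11 ≈ -287.91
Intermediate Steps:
o(b) = 3*b
H = -87/11 (H = -12/(-11) + ((-7 - 6)*(0 + 3*(-3)))/(-13) = -12*(-1/11) - 13*(0 - 9)*(-1/13) = 12/11 - 13*(-9)*(-1/13) = 12/11 + 117*(-1/13) = 12/11 - 9 = -87/11 ≈ -7.9091)
H + 7*(-40) = -87/11 + 7*(-40) = -87/11 - 280 = -3167/11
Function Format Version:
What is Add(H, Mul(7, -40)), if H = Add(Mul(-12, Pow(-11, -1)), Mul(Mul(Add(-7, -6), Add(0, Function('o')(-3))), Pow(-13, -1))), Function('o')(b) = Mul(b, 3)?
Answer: Rational(-3167, 11) ≈ -287.91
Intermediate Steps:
Function('o')(b) = Mul(3, b)
H = Rational(-87, 11) (H = Add(Mul(-12, Pow(-11, -1)), Mul(Mul(Add(-7, -6), Add(0, Mul(3, -3))), Pow(-13, -1))) = Add(Mul(-12, Rational(-1, 11)), Mul(Mul(-13, Add(0, -9)), Rational(-1, 13))) = Add(Rational(12, 11), Mul(Mul(-13, -9), Rational(-1, 13))) = Add(Rational(12, 11), Mul(117, Rational(-1, 13))) = Add(Rational(12, 11), -9) = Rational(-87, 11) ≈ -7.9091)
Add(H, Mul(7, -40)) = Add(Rational(-87, 11), Mul(7, -40)) = Add(Rational(-87, 11), -280) = Rational(-3167, 11)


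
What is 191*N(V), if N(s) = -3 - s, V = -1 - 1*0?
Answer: -382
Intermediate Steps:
V = -1 (V = -1 + 0 = -1)
191*N(V) = 191*(-3 - 1*(-1)) = 191*(-3 + 1) = 191*(-2) = -382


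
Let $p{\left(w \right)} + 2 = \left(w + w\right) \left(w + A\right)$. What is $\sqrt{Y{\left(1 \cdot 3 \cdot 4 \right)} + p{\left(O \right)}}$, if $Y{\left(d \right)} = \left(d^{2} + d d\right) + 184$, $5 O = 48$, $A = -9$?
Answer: $\frac{\sqrt{12038}}{5} \approx 21.944$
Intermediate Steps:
$O = \frac{48}{5}$ ($O = \frac{1}{5} \cdot 48 = \frac{48}{5} \approx 9.6$)
$p{\left(w \right)} = -2 + 2 w \left(-9 + w\right)$ ($p{\left(w \right)} = -2 + \left(w + w\right) \left(w - 9\right) = -2 + 2 w \left(-9 + w\right)$)
$Y{\left(d \right)} = 184 + 2 d^{2}$ ($Y{\left(d \right)} = \left(d^{2} + d^{2}\right) + 184 = 2 d^{2} + 184 = 184 + 2 d^{2}$)
$\sqrt{Y{\left(1 \cdot 3 \cdot 4 \right)} + p{\left(O \right)}} = \sqrt{\left(184 + 2 \left(1 \cdot 3 \cdot 4\right)^{2}\right) - \left(\frac{874}{5} - \frac{4608}{25}\right)} = \sqrt{\left(184 + 2 \left(3 \cdot 4\right)^{2}\right) - - \frac{238}{25}} = \sqrt{\left(184 + 2 \cdot 12^{2}\right) - - \frac{238}{25}} = \sqrt{\left(184 + 2 \cdot 144\right) + \frac{238}{25}} = \sqrt{\left(184 + 288\right) + \frac{238}{25}} = \sqrt{472 + \frac{238}{25}} = \sqrt{\frac{12038}{25}} = \frac{\sqrt{12038}}{5}$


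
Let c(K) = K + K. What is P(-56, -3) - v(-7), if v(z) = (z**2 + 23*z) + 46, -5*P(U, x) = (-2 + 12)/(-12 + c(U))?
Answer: 4093/62 ≈ 66.016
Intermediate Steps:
c(K) = 2*K
P(U, x) = -2/(-12 + 2*U) (P(U, x) = -(-2 + 12)/(5*(-12 + 2*U)) = -2/(-12 + 2*U))
v(z) = 46 + z**2 + 23*z
P(-56, -3) - v(-7) = -1/(-6 - 56) - (46 + (-7)**2 + 23*(-7)) = -1/(-62) - (46 + 49 - 161) = -1*(-1/62) - 1*(-66) = 1/62 + 66 = 4093/62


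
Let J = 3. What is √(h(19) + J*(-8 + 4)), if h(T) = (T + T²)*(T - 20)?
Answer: 14*I*√2 ≈ 19.799*I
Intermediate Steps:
h(T) = (-20 + T)*(T + T²) (h(T) = (T + T²)*(-20 + T) = (-20 + T)*(T + T²))
√(h(19) + J*(-8 + 4)) = √(19*(-20 + 19² - 19*19) + 3*(-8 + 4)) = √(19*(-20 + 361 - 361) + 3*(-4)) = √(19*(-20) - 12) = √(-380 - 12) = √(-392) = 14*I*√2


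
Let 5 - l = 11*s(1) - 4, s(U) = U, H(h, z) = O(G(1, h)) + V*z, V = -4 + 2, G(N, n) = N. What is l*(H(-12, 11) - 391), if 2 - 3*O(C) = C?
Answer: 2476/3 ≈ 825.33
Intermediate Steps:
O(C) = 2/3 - C/3
V = -2
H(h, z) = 1/3 - 2*z (H(h, z) = (2/3 - 1/3*1) - 2*z = (2/3 - 1/3) - 2*z = 1/3 - 2*z)
l = -2 (l = 5 - (11*1 - 4) = 5 - (11 - 4) = 5 - 1*7 = 5 - 7 = -2)
l*(H(-12, 11) - 391) = -2*((1/3 - 2*11) - 391) = -2*((1/3 - 22) - 391) = -2*(-65/3 - 391) = -2*(-1238/3) = 2476/3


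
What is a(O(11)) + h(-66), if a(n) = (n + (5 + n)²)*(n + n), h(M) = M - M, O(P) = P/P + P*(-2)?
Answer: -9870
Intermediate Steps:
O(P) = 1 - 2*P
h(M) = 0
a(n) = 2*n*(n + (5 + n)²) (a(n) = (n + (5 + n)²)*(2*n) = 2*n*(n + (5 + n)²))
a(O(11)) + h(-66) = 2*(1 - 2*11)*((1 - 2*11) + (5 + (1 - 2*11))²) + 0 = 2*(1 - 22)*((1 - 22) + (5 + (1 - 22))²) + 0 = 2*(-21)*(-21 + (5 - 21)²) + 0 = 2*(-21)*(-21 + (-16)²) + 0 = 2*(-21)*(-21 + 256) + 0 = 2*(-21)*235 + 0 = -9870 + 0 = -9870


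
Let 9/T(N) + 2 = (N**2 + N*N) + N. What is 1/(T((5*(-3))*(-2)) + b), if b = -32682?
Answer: -1828/59742687 ≈ -3.0598e-5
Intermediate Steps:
T(N) = 9/(-2 + N + 2*N**2) (T(N) = 9/(-2 + ((N**2 + N*N) + N)) = 9/(-2 + ((N**2 + N**2) + N)) = 9/(-2 + (2*N**2 + N)) = 9/(-2 + (N + 2*N**2)) = 9/(-2 + N + 2*N**2))
1/(T((5*(-3))*(-2)) + b) = 1/(9/(-2 + (5*(-3))*(-2) + 2*((5*(-3))*(-2))**2) - 32682) = 1/(9/(-2 - 15*(-2) + 2*(-15*(-2))**2) - 32682) = 1/(9/(-2 + 30 + 2*30**2) - 32682) = 1/(9/(-2 + 30 + 2*900) - 32682) = 1/(9/(-2 + 30 + 1800) - 32682) = 1/(9/1828 - 32682) = 1/(-59742687/1828) = -1828/59742687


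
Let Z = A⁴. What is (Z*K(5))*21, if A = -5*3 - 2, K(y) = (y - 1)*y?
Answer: 35078820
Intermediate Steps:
K(y) = y*(-1 + y) (K(y) = (-1 + y)*y = y*(-1 + y))
A = -17 (A = -15 - 2 = -17)
Z = 83521 (Z = (-17)⁴ = 83521)
(Z*K(5))*21 = (83521*(5*(-1 + 5)))*21 = (83521*(5*4))*21 = (83521*20)*21 = 1670420*21 = 35078820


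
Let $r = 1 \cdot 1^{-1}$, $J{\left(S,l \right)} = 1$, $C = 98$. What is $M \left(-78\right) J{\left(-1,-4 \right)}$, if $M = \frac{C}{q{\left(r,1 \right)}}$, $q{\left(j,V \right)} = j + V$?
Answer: $-3822$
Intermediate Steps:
$r = 1$ ($r = 1 \cdot 1 = 1$)
$q{\left(j,V \right)} = V + j$
$M = 49$ ($M = \frac{98}{1 + 1} = \frac{98}{2} = 98 \cdot \frac{1}{2} = 49$)
$M \left(-78\right) J{\left(-1,-4 \right)} = 49 \left(-78\right) 1 = \left(-3822\right) 1 = -3822$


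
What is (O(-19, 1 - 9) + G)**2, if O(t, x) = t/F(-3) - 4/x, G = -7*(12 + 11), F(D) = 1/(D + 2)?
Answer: 80089/4 ≈ 20022.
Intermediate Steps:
F(D) = 1/(2 + D)
G = -161 (G = -7*23 = -161)
O(t, x) = -t - 4/x (O(t, x) = t/(1/(2 - 3)) - 4/x = t/(1/(-1)) - 4/x = t/(-1) - 4/x = t*(-1) - 4/x = -t - 4/x)
(O(-19, 1 - 9) + G)**2 = ((-1*(-19) - 4/(1 - 9)) - 161)**2 = ((19 - 4/(-8)) - 161)**2 = ((19 - 4*(-1/8)) - 161)**2 = ((19 + 1/2) - 161)**2 = (39/2 - 161)**2 = (-283/2)**2 = 80089/4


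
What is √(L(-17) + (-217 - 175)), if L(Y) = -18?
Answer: I*√410 ≈ 20.248*I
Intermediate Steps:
√(L(-17) + (-217 - 175)) = √(-18 + (-217 - 175)) = √(-18 - 392) = √(-410) = I*√410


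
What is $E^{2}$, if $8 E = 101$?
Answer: $\frac{10201}{64} \approx 159.39$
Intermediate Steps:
$E = \frac{101}{8}$ ($E = \frac{1}{8} \cdot 101 = \frac{101}{8} \approx 12.625$)
$E^{2} = \left(\frac{101}{8}\right)^{2} = \frac{10201}{64}$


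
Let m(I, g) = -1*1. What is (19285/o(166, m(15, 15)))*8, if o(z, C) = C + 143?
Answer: 77140/71 ≈ 1086.5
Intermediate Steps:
m(I, g) = -1
o(z, C) = 143 + C
(19285/o(166, m(15, 15)))*8 = (19285/(143 - 1))*8 = (19285/142)*8 = 77140/71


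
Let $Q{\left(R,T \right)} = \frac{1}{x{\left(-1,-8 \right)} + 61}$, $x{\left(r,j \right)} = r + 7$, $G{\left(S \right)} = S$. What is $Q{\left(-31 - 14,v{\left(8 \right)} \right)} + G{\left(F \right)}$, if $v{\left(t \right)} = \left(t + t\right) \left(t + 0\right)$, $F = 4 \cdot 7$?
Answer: $\frac{1877}{67} \approx 28.015$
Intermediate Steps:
$F = 28$
$x{\left(r,j \right)} = 7 + r$
$v{\left(t \right)} = 2 t^{2}$ ($v{\left(t \right)} = 2 t t = 2 t^{2}$)
$Q{\left(R,T \right)} = \frac{1}{67}$ ($Q{\left(R,T \right)} = \frac{1}{\left(7 - 1\right) + 61} = \frac{1}{6 + 61} = \frac{1}{67}$)
$Q{\left(-31 - 14,v{\left(8 \right)} \right)} + G{\left(F \right)} = \frac{1}{67} + 28 = \frac{1877}{67}$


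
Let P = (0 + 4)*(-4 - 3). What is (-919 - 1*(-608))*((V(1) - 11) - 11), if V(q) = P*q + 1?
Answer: 15239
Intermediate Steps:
P = -28 (P = 4*(-7) = -28)
V(q) = 1 - 28*q (V(q) = -28*q + 1 = 1 - 28*q)
(-919 - 1*(-608))*((V(1) - 11) - 11) = (-919 - 1*(-608))*(((1 - 28*1) - 11) - 11) = (-919 + 608)*(((1 - 28) - 11) - 11) = -311*((-27 - 11) - 11) = -311*(-38 - 11) = -311*(-49) = 15239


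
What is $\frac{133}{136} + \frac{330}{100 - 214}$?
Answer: $- \frac{4953}{2584} \approx -1.9168$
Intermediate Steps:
$\frac{133}{136} + \frac{330}{100 - 214} = 133 \cdot \frac{1}{136} + \frac{330}{-114} = \frac{133}{136} + 330 \left(- \frac{1}{114}\right) = \frac{133}{136} - \frac{55}{19} = - \frac{4953}{2584}$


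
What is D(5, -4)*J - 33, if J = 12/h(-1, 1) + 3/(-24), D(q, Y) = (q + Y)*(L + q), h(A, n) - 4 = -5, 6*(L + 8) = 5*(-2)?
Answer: 283/12 ≈ 23.583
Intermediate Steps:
L = -29/3 (L = -8 + (5*(-2))/6 = -8 + (⅙)*(-10) = -8 - 5/3 = -29/3 ≈ -9.6667)
h(A, n) = -1 (h(A, n) = 4 - 5 = -1)
D(q, Y) = (-29/3 + q)*(Y + q) (D(q, Y) = (q + Y)*(-29/3 + q) = (Y + q)*(-29/3 + q) = (-29/3 + q)*(Y + q))
J = -97/8 (J = 12/(-1) + 3/(-24) = 12*(-1) + 3*(-1/24) = -12 - ⅛ = -97/8 ≈ -12.125)
D(5, -4)*J - 33 = (5² - 29/3*(-4) - 29/3*5 - 4*5)*(-97/8) - 33 = (25 + 116/3 - 145/3 - 20)*(-97/8) - 33 = -14/3*(-97/8) - 33 = 679/12 - 33 = 283/12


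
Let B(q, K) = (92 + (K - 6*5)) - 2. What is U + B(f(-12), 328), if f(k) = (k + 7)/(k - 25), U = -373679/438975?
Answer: 169948621/438975 ≈ 387.15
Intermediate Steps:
U = -373679/438975 (U = -373679*1/438975 = -373679/438975 ≈ -0.85125)
f(k) = (7 + k)/(-25 + k)
B(q, K) = 60 + K (B(q, K) = (92 + (K - 30)) - 2 = (92 + (-30 + K)) - 2 = (62 + K) - 2 = 60 + K)
U + B(f(-12), 328) = -373679/438975 + (60 + 328) = -373679/438975 + 388 = 169948621/438975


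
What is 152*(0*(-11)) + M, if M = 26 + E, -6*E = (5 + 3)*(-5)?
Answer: 98/3 ≈ 32.667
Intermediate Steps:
E = 20/3 (E = -(5 + 3)*(-5)/6 = -4*(-5)/3 = -⅙*(-40) = 20/3 ≈ 6.6667)
M = 98/3 (M = 26 + 20/3 = 98/3 ≈ 32.667)
152*(0*(-11)) + M = 152*(0*(-11)) + 98/3 = 152*0 + 98/3 = 0 + 98/3 = 98/3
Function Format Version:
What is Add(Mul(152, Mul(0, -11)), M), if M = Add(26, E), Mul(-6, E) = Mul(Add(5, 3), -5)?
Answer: Rational(98, 3) ≈ 32.667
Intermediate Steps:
E = Rational(20, 3) (E = Mul(Rational(-1, 6), Mul(Add(5, 3), -5)) = Mul(Rational(-1, 6), Mul(8, -5)) = Mul(Rational(-1, 6), -40) = Rational(20, 3) ≈ 6.6667)
M = Rational(98, 3) (M = Add(26, Rational(20, 3)) = Rational(98, 3) ≈ 32.667)
Add(Mul(152, Mul(0, -11)), M) = Add(Mul(152, Mul(0, -11)), Rational(98, 3)) = Add(Mul(152, 0), Rational(98, 3)) = Add(0, Rational(98, 3)) = Rational(98, 3)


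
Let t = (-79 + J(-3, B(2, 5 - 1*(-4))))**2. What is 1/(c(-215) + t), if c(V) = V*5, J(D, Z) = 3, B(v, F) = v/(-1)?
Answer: 1/4701 ≈ 0.00021272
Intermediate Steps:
B(v, F) = -v (B(v, F) = v*(-1) = -v)
c(V) = 5*V
t = 5776 (t = (-79 + 3)**2 = (-76)**2 = 5776)
1/(c(-215) + t) = 1/(5*(-215) + 5776) = 1/(-1075 + 5776) = 1/4701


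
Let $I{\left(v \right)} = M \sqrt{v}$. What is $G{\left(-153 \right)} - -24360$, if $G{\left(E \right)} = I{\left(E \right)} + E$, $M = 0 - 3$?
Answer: $24207 - 9 i \sqrt{17} \approx 24207.0 - 37.108 i$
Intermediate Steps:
$M = -3$ ($M = 0 - 3 = -3$)
$I{\left(v \right)} = - 3 \sqrt{v}$
$G{\left(E \right)} = E - 3 \sqrt{E}$ ($G{\left(E \right)} = - 3 \sqrt{E} + E = E - 3 \sqrt{E}$)
$G{\left(-153 \right)} - -24360 = \left(-153 - 3 \sqrt{-153}\right) - -24360 = \left(-153 - 3 \cdot 3 i \sqrt{17}\right) + 24360 = \left(-153 - 9 i \sqrt{17}\right) + 24360 = 24207 - 9 i \sqrt{17}$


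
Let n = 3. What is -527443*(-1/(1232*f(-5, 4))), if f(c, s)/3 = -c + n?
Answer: 75349/4224 ≈ 17.838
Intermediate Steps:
f(c, s) = 9 - 3*c (f(c, s) = 3*(-c + 3) = 3*(3 - c) = 9 - 3*c)
-527443*(-1/(1232*f(-5, 4))) = -527443*(-1/(1232*(9 - 3*(-5)))) = -527443*(-1/(1232*(9 + 15))) = -527443/((-1232*24)) = -527443/(-29568) = -527443*(-1/29568) = 75349/4224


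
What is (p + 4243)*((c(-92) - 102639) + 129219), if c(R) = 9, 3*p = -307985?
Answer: -2616853928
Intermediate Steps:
p = -307985/3 (p = (⅓)*(-307985) = -307985/3 ≈ -1.0266e+5)
(p + 4243)*((c(-92) - 102639) + 129219) = (-307985/3 + 4243)*((9 - 102639) + 129219) = -295256*(-102630 + 129219)/3 = -295256/3*26589 = -2616853928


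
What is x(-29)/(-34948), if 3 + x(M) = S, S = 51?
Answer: -12/8737 ≈ -0.0013735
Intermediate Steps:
x(M) = 48 (x(M) = -3 + 51 = 48)
x(-29)/(-34948) = 48/(-34948) = 48*(-1/34948) = -12/8737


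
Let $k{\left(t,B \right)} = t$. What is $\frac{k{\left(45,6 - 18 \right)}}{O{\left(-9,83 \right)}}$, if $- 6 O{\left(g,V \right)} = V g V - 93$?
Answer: $\frac{45}{10349} \approx 0.0043482$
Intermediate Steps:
$O{\left(g,V \right)} = \frac{31}{2} - \frac{g V^{2}}{6}$ ($O{\left(g,V \right)} = - \frac{V g V - 93}{6} = - \frac{g V^{2} - 93}{6} = - \frac{-93 + g V^{2}}{6} = \frac{31}{2} - \frac{g V^{2}}{6}$)
$\frac{k{\left(45,6 - 18 \right)}}{O{\left(-9,83 \right)}} = \frac{45}{\frac{31}{2} - - \frac{3 \cdot 83^{2}}{2}} = \frac{45}{\frac{31}{2} - \left(- \frac{3}{2}\right) 6889} = \frac{45}{\frac{31}{2} + \frac{20667}{2}} = \frac{45}{10349}$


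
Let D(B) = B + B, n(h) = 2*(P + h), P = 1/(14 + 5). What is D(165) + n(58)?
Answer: 8476/19 ≈ 446.11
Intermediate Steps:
P = 1/19 ≈ 0.052632
n(h) = 2/19 + 2*h (n(h) = 2*(1/19 + h) = 2/19 + 2*h)
D(B) = 2*B
D(165) + n(58) = 2*165 + (2/19 + 2*58) = 330 + (2/19 + 116) = 330 + 2206/19 = 8476/19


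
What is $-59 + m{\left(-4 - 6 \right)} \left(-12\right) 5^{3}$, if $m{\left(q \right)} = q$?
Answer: $14941$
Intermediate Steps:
$-59 + m{\left(-4 - 6 \right)} \left(-12\right) 5^{3} = -59 + \left(-4 - 6\right) \left(-12\right) 5^{3} = -59 + \left(-4 - 6\right) \left(-12\right) 125 = -59 + \left(-10\right) \left(-12\right) 125 = -59 + 120 \cdot 125 = -59 + 15000 = 14941$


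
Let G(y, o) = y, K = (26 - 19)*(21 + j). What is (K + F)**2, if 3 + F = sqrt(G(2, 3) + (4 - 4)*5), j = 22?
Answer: (298 + sqrt(2))**2 ≈ 89649.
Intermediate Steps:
K = 301 (K = (26 - 19)*(21 + 22) = 7*43 = 301)
F = -3 + sqrt(2) (F = -3 + sqrt(2 + (4 - 4)*5) = -3 + sqrt(2 + 0*5) = -3 + sqrt(2 + 0) = -3 + sqrt(2) ≈ -1.5858)
(K + F)**2 = (301 + (-3 + sqrt(2)))**2 = (298 + sqrt(2))**2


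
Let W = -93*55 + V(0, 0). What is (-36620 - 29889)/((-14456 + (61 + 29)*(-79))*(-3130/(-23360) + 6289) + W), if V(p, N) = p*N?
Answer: 77682512/158423523831 ≈ 0.00049035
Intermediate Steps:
V(p, N) = N*p
W = -5115 (W = -93*55 + 0*0 = -5115 + 0 = -5115)
(-36620 - 29889)/((-14456 + (61 + 29)*(-79))*(-3130/(-23360) + 6289) + W) = (-36620 - 29889)/((-14456 + (61 + 29)*(-79))*(-3130/(-23360) + 6289) - 5115) = -66509/((-14456 + 90*(-79))*(-3130*(-1/23360) + 6289) - 5115) = -66509/((-14456 - 7110)*(313/2336 + 6289) - 5115) = -66509/(-21566*14691417/2336 - 5115) = -66509/(-158417549511/1168 - 5115) = -66509/(-158423523831/1168) = -66509*(-1168/158423523831) = 77682512/158423523831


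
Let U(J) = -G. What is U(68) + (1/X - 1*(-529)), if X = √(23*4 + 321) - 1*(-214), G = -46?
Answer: 26095439/45383 - √413/45383 ≈ 575.00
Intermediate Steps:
U(J) = 46 (U(J) = -1*(-46) = 46)
X = 214 + √413 (X = √(92 + 321) + 214 = √413 + 214 = 214 + √413 ≈ 234.32)
U(68) + (1/X - 1*(-529)) = 46 + (1/(214 + √413) - 1*(-529)) = 46 + (1/(214 + √413) + 529) = 46 + (529 + 1/(214 + √413)) = 575 + 1/(214 + √413)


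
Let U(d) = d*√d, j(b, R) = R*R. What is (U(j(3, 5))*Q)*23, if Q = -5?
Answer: -14375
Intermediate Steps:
j(b, R) = R²
U(d) = d^(3/2)
(U(j(3, 5))*Q)*23 = ((5²)^(3/2)*(-5))*23 = (25^(3/2)*(-5))*23 = (125*(-5))*23 = -625*23 = -14375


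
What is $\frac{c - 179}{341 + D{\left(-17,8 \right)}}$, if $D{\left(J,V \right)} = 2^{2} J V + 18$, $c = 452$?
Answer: $- \frac{273}{185} \approx -1.4757$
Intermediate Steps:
$D{\left(J,V \right)} = 18 + 4 J V$ ($D{\left(J,V \right)} = 4 J V + 18 = 18 + 4 J V$)
$\frac{c - 179}{341 + D{\left(-17,8 \right)}} = \frac{452 - 179}{341 + \left(18 + 4 \left(-17\right) 8\right)} = \frac{273}{341 + \left(18 - 544\right)} = \frac{273}{341 - 526} = \frac{273}{-185} = 273 \left(- \frac{1}{185}\right) = - \frac{273}{185}$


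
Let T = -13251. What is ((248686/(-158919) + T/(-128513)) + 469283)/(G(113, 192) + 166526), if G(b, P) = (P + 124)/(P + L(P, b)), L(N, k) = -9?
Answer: 2456457375217594/871690508308477 ≈ 2.8180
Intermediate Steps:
G(b, P) = (124 + P)/(-9 + P) (G(b, P) = (P + 124)/(P - 9) = (124 + P)/(-9 + P))
((248686/(-158919) + T/(-128513)) + 469283)/(G(113, 192) + 166526) = ((248686/(-158919) - 13251/(-128513)) + 469283)/((124 + 192)/(-9 + 192) + 166526) = ((248686*(-1/158919) - 13251*(-1/128513)) + 469283)/(316/183 + 166526) = ((-248686/158919 + 1893/18359) + 469283)/((1/183)*316 + 166526) = (-4264792607/2917593921 + 469283)/(316/183 + 166526) = 1369172963236036/(2917593921*(30474574/183)) = (1369172963236036/2917593921)*(183/30474574) = 2456457375217594/871690508308477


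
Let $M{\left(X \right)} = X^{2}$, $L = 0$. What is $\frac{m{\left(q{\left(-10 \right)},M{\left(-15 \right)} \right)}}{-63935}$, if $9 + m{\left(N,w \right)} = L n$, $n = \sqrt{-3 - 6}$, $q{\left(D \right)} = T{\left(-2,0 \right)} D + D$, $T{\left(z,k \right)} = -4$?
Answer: $\frac{9}{63935} \approx 0.00014077$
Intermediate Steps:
$q{\left(D \right)} = - 3 D$ ($q{\left(D \right)} = - 4 D + D = - 3 D$)
$n = 3 i$ ($n = \sqrt{-9} = 3 i \approx 3.0 i$)
$m{\left(N,w \right)} = -9$ ($m{\left(N,w \right)} = -9 + 0 \cdot 3 i = -9 + 0 = -9$)
$\frac{m{\left(q{\left(-10 \right)},M{\left(-15 \right)} \right)}}{-63935} = - \frac{9}{-63935} = \left(-9\right) \left(- \frac{1}{63935}\right) = \frac{9}{63935}$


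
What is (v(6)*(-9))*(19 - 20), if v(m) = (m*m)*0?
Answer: 0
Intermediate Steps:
v(m) = 0 (v(m) = m**2*0 = 0)
(v(6)*(-9))*(19 - 20) = (0*(-9))*(19 - 20) = 0*(-1) = 0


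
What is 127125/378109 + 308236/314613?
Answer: 156541983349/118958006817 ≈ 1.3159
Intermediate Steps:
127125/378109 + 308236/314613 = 156541983349/118958006817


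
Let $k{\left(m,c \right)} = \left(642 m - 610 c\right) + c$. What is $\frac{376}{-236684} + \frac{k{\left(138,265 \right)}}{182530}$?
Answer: $- \frac{4324155739}{10800482630} \approx -0.40037$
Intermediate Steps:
$k{\left(m,c \right)} = - 609 c + 642 m$ ($k{\left(m,c \right)} = \left(- 610 c + 642 m\right) + c = - 609 c + 642 m$)
$\frac{376}{-236684} + \frac{k{\left(138,265 \right)}}{182530} = \frac{376}{-236684} + \frac{\left(-609\right) 265 + 642 \cdot 138}{182530} = 376 \left(- \frac{1}{236684}\right) + \left(-161385 + 88596\right) \frac{1}{182530} = - \frac{94}{59171} - \frac{72789}{182530} = - \frac{4324155739}{10800482630}$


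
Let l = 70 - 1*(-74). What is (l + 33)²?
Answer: 31329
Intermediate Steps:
l = 144 (l = 70 + 74 = 144)
(l + 33)² = (144 + 33)² = 177² = 31329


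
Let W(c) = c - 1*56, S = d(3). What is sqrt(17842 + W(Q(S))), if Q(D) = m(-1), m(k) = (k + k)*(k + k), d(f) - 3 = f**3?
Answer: sqrt(17790) ≈ 133.38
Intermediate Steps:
d(f) = 3 + f**3
m(k) = 4*k**2 (m(k) = (2*k)*(2*k) = 4*k**2)
S = 30 (S = 3 + 3**3 = 3 + 27 = 30)
Q(D) = 4 (Q(D) = 4*(-1)**2 = 4*1 = 4)
W(c) = -56 + c (W(c) = c - 56 = -56 + c)
sqrt(17842 + W(Q(S))) = sqrt(17842 + (-56 + 4)) = sqrt(17842 - 52) = sqrt(17790)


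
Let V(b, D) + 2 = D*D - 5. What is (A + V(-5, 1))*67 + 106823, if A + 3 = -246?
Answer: 89738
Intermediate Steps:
V(b, D) = -7 + D² (V(b, D) = -2 + (D*D - 5) = -2 + (D² - 5) = -2 + (-5 + D²) = -7 + D²)
A = -249 (A = -3 - 246 = -249)
(A + V(-5, 1))*67 + 106823 = (-249 + (-7 + 1²))*67 + 106823 = (-249 + (-7 + 1))*67 + 106823 = (-249 - 6)*67 + 106823 = -255*67 + 106823 = -17085 + 106823 = 89738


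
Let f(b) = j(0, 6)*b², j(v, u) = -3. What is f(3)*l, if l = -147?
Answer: 3969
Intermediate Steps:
f(b) = -3*b²
f(3)*l = -3*3²*(-147) = -3*9*(-147) = -27*(-147) = 3969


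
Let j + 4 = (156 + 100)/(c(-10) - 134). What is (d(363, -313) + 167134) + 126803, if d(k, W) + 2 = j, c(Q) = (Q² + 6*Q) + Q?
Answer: 3821071/13 ≈ 2.9393e+5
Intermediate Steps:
c(Q) = Q² + 7*Q
j = -84/13 (j = -4 + (156 + 100)/(-10*(7 - 10) - 134) = -4 + 256/(-10*(-3) - 134) = -4 + 256/(30 - 134) = -4 + 256/(-104) = -4 + 256*(-1/104) = -4 - 32/13 = -84/13 ≈ -6.4615)
d(k, W) = -110/13 (d(k, W) = -2 - 84/13 = -110/13)
(d(363, -313) + 167134) + 126803 = (-110/13 + 167134) + 126803 = 2172632/13 + 126803 = 3821071/13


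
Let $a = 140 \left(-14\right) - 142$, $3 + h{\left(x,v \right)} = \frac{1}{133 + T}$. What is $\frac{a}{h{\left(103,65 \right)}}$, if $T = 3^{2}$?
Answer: $\frac{298484}{425} \approx 702.32$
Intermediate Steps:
$T = 9$
$h{\left(x,v \right)} = - \frac{425}{142}$ ($h{\left(x,v \right)} = -3 + \frac{1}{133 + 9} = -3 + \frac{1}{142} = - \frac{425}{142}$)
$a = -2102$ ($a = -1960 - 142 = -2102$)
$\frac{a}{h{\left(103,65 \right)}} = - \frac{2102}{- \frac{425}{142}} = \left(-2102\right) \left(- \frac{142}{425}\right) = \frac{298484}{425}$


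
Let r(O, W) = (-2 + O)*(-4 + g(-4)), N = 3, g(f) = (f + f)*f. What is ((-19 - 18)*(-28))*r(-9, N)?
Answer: -319088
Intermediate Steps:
g(f) = 2*f**2 (g(f) = (2*f)*f = 2*f**2)
r(O, W) = -56 + 28*O (r(O, W) = (-2 + O)*(-4 + 2*(-4)**2) = (-2 + O)*(-4 + 2*16) = (-2 + O)*(-4 + 32) = (-2 + O)*28 = -56 + 28*O)
((-19 - 18)*(-28))*r(-9, N) = ((-19 - 18)*(-28))*(-56 + 28*(-9)) = (-37*(-28))*(-56 - 252) = 1036*(-308) = -319088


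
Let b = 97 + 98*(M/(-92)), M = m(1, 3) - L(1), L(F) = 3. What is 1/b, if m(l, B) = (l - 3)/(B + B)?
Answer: 69/6938 ≈ 0.0099452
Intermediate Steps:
m(l, B) = (-3 + l)/(2*B) (m(l, B) = (-3 + l)/((2*B)) = (-3 + l)*(1/(2*B)) = (-3 + l)/(2*B))
M = -10/3 (M = (½)*(-3 + 1)/3 - 1*3 = (½)*(⅓)*(-2) - 3 = -⅓ - 3 = -10/3 ≈ -3.3333)
b = 6938/69 (b = 97 + 98*(-10/3/(-92)) = 97 + 98*(-10/3*(-1/92)) = 97 + 98*(5/138) = 97 + 245/69 = 6938/69 ≈ 100.55)
1/b = 1/(6938/69) = 69/6938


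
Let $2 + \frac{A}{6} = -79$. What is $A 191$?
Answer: $-92826$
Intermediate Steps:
$A = -486$ ($A = -12 + 6 \left(-79\right) = -12 - 474 = -486$)
$A 191 = \left(-486\right) 191 = -92826$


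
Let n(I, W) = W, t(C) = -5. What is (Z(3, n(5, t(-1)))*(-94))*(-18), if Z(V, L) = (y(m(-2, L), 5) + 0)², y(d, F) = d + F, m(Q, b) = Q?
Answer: 15228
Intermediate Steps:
y(d, F) = F + d
Z(V, L) = 9 (Z(V, L) = ((5 - 2) + 0)² = (3 + 0)² = 3² = 9)
(Z(3, n(5, t(-1)))*(-94))*(-18) = (9*(-94))*(-18) = -846*(-18) = 15228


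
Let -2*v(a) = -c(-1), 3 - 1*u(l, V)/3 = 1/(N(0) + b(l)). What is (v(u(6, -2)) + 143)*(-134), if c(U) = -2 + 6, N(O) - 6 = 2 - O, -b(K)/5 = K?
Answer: -19430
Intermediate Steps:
b(K) = -5*K
N(O) = 8 - O (N(O) = 6 + (2 - O) = 8 - O)
c(U) = 4
u(l, V) = 9 - 3/(8 - 5*l) (u(l, V) = 9 - 3/((8 - 1*0) - 5*l) = 9 - 3/((8 + 0) - 5*l) = 9 - 3/(8 - 5*l))
v(a) = 2 (v(a) = -(-1)*4/2 = -½*(-4) = 2)
(v(u(6, -2)) + 143)*(-134) = (2 + 143)*(-134) = 145*(-134) = -19430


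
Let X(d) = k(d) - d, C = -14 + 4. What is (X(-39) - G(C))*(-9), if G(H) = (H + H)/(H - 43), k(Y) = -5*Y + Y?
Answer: -92835/53 ≈ -1751.6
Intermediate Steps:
C = -10
k(Y) = -4*Y
X(d) = -5*d (X(d) = -4*d - d = -5*d)
G(H) = 2*H/(-43 + H) (G(H) = (2*H)/(-43 + H) = 2*H/(-43 + H))
(X(-39) - G(C))*(-9) = (-5*(-39) - 2*(-10)/(-43 - 10))*(-9) = (195 - 2*(-10)/(-53))*(-9) = (195 - 2*(-10)*(-1)/53)*(-9) = (195 - 1*20/53)*(-9) = (195 - 20/53)*(-9) = (10315/53)*(-9) = -92835/53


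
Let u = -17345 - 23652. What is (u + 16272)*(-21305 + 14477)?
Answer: 168822300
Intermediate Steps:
u = -40997
(u + 16272)*(-21305 + 14477) = (-40997 + 16272)*(-21305 + 14477) = -24725*(-6828) = 168822300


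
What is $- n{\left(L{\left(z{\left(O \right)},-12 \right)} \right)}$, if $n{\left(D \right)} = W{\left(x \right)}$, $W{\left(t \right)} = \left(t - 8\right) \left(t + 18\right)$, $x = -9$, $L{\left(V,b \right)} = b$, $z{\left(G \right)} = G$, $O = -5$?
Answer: $153$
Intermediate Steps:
$W{\left(t \right)} = \left(-8 + t\right) \left(18 + t\right)$
$n{\left(D \right)} = -153$ ($n{\left(D \right)} = -144 + \left(-9\right)^{2} + 10 \left(-9\right) = -144 + 81 - 90 = -153$)
$- n{\left(L{\left(z{\left(O \right)},-12 \right)} \right)} = \left(-1\right) \left(-153\right) = 153$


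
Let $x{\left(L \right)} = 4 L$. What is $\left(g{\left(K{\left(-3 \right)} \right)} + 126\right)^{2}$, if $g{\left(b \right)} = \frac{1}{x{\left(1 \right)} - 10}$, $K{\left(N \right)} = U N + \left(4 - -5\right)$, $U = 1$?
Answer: $\frac{570025}{36} \approx 15834.0$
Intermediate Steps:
$K{\left(N \right)} = 9 + N$ ($K{\left(N \right)} = 1 N + \left(4 - -5\right) = N + \left(4 + 5\right) = N + 9 = 9 + N$)
$g{\left(b \right)} = - \frac{1}{6}$ ($g{\left(b \right)} = \frac{1}{4 \cdot 1 - 10} = \frac{1}{4 - 10} = \frac{1}{-6} = - \frac{1}{6}$)
$\left(g{\left(K{\left(-3 \right)} \right)} + 126\right)^{2} = \left(- \frac{1}{6} + 126\right)^{2} = \left(\frac{755}{6}\right)^{2} = \frac{570025}{36}$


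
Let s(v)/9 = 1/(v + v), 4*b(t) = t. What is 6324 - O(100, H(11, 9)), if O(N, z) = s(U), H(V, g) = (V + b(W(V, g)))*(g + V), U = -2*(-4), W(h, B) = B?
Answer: 101175/16 ≈ 6323.4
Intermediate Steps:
b(t) = t/4
U = 8
H(V, g) = (V + g)*(V + g/4) (H(V, g) = (V + g/4)*(g + V) = (V + g/4)*(V + g) = (V + g)*(V + g/4))
s(v) = 9/(2*v) (s(v) = 9/(v + v) = 9/((2*v)) = 9*(1/(2*v)) = 9/(2*v))
O(N, z) = 9/16 (O(N, z) = (9/2)/8 = (9/2)*(⅛) = 9/16)
6324 - O(100, H(11, 9)) = 6324 - 1*9/16 = 6324 - 9/16 = 101175/16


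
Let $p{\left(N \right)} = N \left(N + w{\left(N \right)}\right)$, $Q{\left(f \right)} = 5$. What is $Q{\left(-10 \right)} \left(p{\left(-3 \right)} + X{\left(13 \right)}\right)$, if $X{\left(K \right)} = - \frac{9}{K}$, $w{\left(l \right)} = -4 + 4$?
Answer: $\frac{540}{13} \approx 41.538$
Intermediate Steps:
$w{\left(l \right)} = 0$
$p{\left(N \right)} = N^{2}$ ($p{\left(N \right)} = N \left(N + 0\right) = N N = N^{2}$)
$Q{\left(-10 \right)} \left(p{\left(-3 \right)} + X{\left(13 \right)}\right) = 5 \left(\left(-3\right)^{2} - \frac{9}{13}\right) = 5 \left(9 - \frac{9}{13}\right) = 5 \cdot \frac{108}{13} = \frac{540}{13}$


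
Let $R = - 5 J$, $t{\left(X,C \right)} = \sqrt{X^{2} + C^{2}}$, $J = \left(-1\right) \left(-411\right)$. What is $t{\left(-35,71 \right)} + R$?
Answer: $-2055 + \sqrt{6266} \approx -1975.8$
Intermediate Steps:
$J = 411$
$t{\left(X,C \right)} = \sqrt{C^{2} + X^{2}}$
$R = -2055$ ($R = \left(-5\right) 411 = -2055$)
$t{\left(-35,71 \right)} + R = \sqrt{71^{2} + \left(-35\right)^{2}} - 2055 = \sqrt{5041 + 1225} - 2055 = \sqrt{6266} - 2055 = -2055 + \sqrt{6266}$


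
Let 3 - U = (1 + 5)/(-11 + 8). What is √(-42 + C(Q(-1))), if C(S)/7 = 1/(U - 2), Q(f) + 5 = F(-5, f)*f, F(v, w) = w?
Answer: I*√357/3 ≈ 6.2981*I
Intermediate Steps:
U = 5 (U = 3 - (1 + 5)/(-11 + 8) = 3 - 6/(-3) = 3 - 6*(-1)/3 = 3 - 1*(-2) = 3 + 2 = 5)
Q(f) = -5 + f² (Q(f) = -5 + f*f = -5 + f²)
C(S) = 7/3 (C(S) = 7/(5 - 2) = 7/3)
√(-42 + C(Q(-1))) = √(-42 + 7/3) = √(-119/3) = I*√357/3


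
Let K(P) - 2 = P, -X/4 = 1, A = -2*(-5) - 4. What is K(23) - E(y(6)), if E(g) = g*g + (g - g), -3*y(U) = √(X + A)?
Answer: 223/9 ≈ 24.778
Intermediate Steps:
A = 6 (A = 10 - 4 = 6)
X = -4 (X = -4*1 = -4)
K(P) = 2 + P
y(U) = -√2/3 (y(U) = -√(-4 + 6)/3 = -√2/3)
E(g) = g² (E(g) = g² + 0 = g²)
K(23) - E(y(6)) = (2 + 23) - (-√2/3)² = 25 - 1*2/9 = 25 - 2/9 = 223/9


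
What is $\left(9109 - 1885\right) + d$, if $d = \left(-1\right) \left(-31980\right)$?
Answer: $39204$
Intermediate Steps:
$d = 31980$
$\left(9109 - 1885\right) + d = \left(9109 - 1885\right) + 31980 = 7224 + 31980 = 39204$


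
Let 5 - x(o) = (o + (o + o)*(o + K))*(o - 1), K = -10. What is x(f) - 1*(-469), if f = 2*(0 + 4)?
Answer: 642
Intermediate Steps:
f = 8 (f = 2*4 = 8)
x(o) = 5 - (-1 + o)*(o + 2*o*(-10 + o)) (x(o) = 5 - (o + (o + o)*(o - 10))*(o - 1) = 5 - (o + (2*o)*(-10 + o))*(-1 + o) = 5 - (o + 2*o*(-10 + o))*(-1 + o) = 5 - (-1 + o)*(o + 2*o*(-10 + o)))
x(f) - 1*(-469) = (5 - 19*8 - 2*8³ + 21*8²) - 1*(-469) = (5 - 152 - 2*512 + 21*64) + 469 = (5 - 152 - 1024 + 1344) + 469 = 173 + 469 = 642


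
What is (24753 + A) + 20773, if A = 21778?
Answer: 67304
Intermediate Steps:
(24753 + A) + 20773 = (24753 + 21778) + 20773 = 46531 + 20773 = 67304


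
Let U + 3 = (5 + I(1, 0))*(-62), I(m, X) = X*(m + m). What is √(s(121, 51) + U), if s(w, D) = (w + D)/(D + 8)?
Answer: I*√1079405/59 ≈ 17.609*I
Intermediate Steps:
s(w, D) = (D + w)/(8 + D)
I(m, X) = 2*X*m (I(m, X) = X*(2*m) = 2*X*m)
U = -313 (U = -3 + (5 + 2*0*1)*(-62) = -3 + (5 + 0)*(-62) = -3 + 5*(-62) = -3 - 310 = -313)
√(s(121, 51) + U) = √((51 + 121)/(8 + 51) - 313) = √(172/59 - 313) = √(-18295/59) = I*√1079405/59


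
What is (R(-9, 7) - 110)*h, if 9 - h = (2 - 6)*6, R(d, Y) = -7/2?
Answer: -7491/2 ≈ -3745.5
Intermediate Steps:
R(d, Y) = -7/2 (R(d, Y) = -7*½ = -7/2)
h = 33 (h = 9 - (2 - 6)*6 = 9 - (-4)*6 = 9 - 1*(-24) = 9 + 24 = 33)
(R(-9, 7) - 110)*h = (-7/2 - 110)*33 = -227/2*33 = -7491/2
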